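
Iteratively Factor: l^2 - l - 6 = (l - 3)*(l + 2)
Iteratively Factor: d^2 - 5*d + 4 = (d - 1)*(d - 4)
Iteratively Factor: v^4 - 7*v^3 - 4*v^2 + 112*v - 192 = (v + 4)*(v^3 - 11*v^2 + 40*v - 48) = (v - 4)*(v + 4)*(v^2 - 7*v + 12) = (v - 4)*(v - 3)*(v + 4)*(v - 4)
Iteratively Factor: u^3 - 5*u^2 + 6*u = (u)*(u^2 - 5*u + 6) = u*(u - 2)*(u - 3)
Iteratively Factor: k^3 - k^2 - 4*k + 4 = (k - 2)*(k^2 + k - 2) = (k - 2)*(k + 2)*(k - 1)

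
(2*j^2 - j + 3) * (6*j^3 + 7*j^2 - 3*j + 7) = 12*j^5 + 8*j^4 + 5*j^3 + 38*j^2 - 16*j + 21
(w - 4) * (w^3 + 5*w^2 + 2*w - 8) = w^4 + w^3 - 18*w^2 - 16*w + 32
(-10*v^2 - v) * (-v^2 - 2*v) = 10*v^4 + 21*v^3 + 2*v^2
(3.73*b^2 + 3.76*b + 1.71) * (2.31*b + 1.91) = 8.6163*b^3 + 15.8099*b^2 + 11.1317*b + 3.2661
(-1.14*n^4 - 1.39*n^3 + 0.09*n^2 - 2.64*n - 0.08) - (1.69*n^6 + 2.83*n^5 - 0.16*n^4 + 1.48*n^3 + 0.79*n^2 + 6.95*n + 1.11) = -1.69*n^6 - 2.83*n^5 - 0.98*n^4 - 2.87*n^3 - 0.7*n^2 - 9.59*n - 1.19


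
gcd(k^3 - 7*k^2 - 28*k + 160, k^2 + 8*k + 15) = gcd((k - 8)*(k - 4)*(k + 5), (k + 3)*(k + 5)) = k + 5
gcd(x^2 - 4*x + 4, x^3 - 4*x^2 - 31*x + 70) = x - 2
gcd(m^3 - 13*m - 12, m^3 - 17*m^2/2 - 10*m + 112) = m - 4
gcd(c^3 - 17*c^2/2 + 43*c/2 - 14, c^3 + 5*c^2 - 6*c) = c - 1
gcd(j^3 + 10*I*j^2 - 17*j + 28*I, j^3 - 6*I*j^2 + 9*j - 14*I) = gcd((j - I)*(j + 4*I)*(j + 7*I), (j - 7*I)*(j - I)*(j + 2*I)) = j - I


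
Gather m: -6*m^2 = -6*m^2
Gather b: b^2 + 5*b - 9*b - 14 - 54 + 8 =b^2 - 4*b - 60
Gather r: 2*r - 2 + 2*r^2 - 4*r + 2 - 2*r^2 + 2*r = 0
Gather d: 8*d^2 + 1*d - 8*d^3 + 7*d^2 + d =-8*d^3 + 15*d^2 + 2*d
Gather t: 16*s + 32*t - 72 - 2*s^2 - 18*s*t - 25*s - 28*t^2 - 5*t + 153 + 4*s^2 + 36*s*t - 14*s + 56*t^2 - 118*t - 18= 2*s^2 - 23*s + 28*t^2 + t*(18*s - 91) + 63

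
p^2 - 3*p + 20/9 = (p - 5/3)*(p - 4/3)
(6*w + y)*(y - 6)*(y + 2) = 6*w*y^2 - 24*w*y - 72*w + y^3 - 4*y^2 - 12*y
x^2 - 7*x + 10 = (x - 5)*(x - 2)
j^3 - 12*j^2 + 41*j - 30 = (j - 6)*(j - 5)*(j - 1)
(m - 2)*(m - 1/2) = m^2 - 5*m/2 + 1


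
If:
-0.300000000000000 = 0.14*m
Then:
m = -2.14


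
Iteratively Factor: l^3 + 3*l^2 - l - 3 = (l - 1)*(l^2 + 4*l + 3) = (l - 1)*(l + 3)*(l + 1)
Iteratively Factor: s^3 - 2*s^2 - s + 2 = (s - 1)*(s^2 - s - 2) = (s - 1)*(s + 1)*(s - 2)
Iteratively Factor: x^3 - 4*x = (x - 2)*(x^2 + 2*x) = x*(x - 2)*(x + 2)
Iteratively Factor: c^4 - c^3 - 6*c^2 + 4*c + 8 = (c + 1)*(c^3 - 2*c^2 - 4*c + 8) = (c - 2)*(c + 1)*(c^2 - 4) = (c - 2)^2*(c + 1)*(c + 2)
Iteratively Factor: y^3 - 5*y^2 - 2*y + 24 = (y - 4)*(y^2 - y - 6) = (y - 4)*(y - 3)*(y + 2)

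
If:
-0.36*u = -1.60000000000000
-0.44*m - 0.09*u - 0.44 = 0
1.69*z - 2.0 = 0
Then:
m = -1.91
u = 4.44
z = 1.18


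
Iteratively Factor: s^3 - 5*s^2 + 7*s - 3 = (s - 1)*(s^2 - 4*s + 3) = (s - 1)^2*(s - 3)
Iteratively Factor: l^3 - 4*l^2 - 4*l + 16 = (l + 2)*(l^2 - 6*l + 8) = (l - 4)*(l + 2)*(l - 2)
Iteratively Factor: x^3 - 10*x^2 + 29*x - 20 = (x - 5)*(x^2 - 5*x + 4) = (x - 5)*(x - 4)*(x - 1)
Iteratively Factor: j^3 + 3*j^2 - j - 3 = (j + 3)*(j^2 - 1) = (j - 1)*(j + 3)*(j + 1)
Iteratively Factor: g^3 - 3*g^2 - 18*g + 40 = (g - 5)*(g^2 + 2*g - 8) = (g - 5)*(g - 2)*(g + 4)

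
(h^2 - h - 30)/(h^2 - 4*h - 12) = (h + 5)/(h + 2)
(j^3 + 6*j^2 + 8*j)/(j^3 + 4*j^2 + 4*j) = (j + 4)/(j + 2)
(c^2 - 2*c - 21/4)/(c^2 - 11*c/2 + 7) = (c + 3/2)/(c - 2)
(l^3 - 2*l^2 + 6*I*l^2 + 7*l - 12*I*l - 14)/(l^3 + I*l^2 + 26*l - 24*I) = (l^2 + l*(-2 + 7*I) - 14*I)/(l^2 + 2*I*l + 24)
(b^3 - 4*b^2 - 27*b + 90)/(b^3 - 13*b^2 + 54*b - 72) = (b + 5)/(b - 4)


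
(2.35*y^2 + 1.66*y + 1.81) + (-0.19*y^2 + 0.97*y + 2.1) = 2.16*y^2 + 2.63*y + 3.91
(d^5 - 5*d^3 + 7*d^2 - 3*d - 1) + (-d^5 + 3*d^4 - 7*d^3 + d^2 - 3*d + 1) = 3*d^4 - 12*d^3 + 8*d^2 - 6*d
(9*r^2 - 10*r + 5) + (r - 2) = 9*r^2 - 9*r + 3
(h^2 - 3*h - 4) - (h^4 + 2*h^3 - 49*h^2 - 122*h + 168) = -h^4 - 2*h^3 + 50*h^2 + 119*h - 172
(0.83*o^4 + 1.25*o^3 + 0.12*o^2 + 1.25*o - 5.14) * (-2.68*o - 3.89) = -2.2244*o^5 - 6.5787*o^4 - 5.1841*o^3 - 3.8168*o^2 + 8.9127*o + 19.9946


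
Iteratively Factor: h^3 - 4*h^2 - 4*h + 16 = (h - 4)*(h^2 - 4) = (h - 4)*(h - 2)*(h + 2)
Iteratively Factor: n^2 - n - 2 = (n - 2)*(n + 1)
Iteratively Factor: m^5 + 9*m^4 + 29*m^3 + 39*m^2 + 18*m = (m + 3)*(m^4 + 6*m^3 + 11*m^2 + 6*m) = (m + 1)*(m + 3)*(m^3 + 5*m^2 + 6*m) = (m + 1)*(m + 2)*(m + 3)*(m^2 + 3*m) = (m + 1)*(m + 2)*(m + 3)^2*(m)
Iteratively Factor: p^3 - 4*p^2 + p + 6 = (p - 3)*(p^2 - p - 2) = (p - 3)*(p - 2)*(p + 1)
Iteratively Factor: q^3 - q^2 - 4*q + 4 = (q + 2)*(q^2 - 3*q + 2) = (q - 2)*(q + 2)*(q - 1)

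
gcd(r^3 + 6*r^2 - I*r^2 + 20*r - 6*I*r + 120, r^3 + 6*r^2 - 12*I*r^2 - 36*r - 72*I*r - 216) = r + 6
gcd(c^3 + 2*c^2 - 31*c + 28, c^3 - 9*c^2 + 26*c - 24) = c - 4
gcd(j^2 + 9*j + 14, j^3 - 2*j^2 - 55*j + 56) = j + 7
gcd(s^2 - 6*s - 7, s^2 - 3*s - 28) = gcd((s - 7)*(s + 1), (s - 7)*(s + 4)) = s - 7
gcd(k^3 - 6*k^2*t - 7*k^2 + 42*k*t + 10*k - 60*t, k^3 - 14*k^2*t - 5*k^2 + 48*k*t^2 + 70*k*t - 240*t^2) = -k^2 + 6*k*t + 5*k - 30*t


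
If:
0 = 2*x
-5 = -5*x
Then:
No Solution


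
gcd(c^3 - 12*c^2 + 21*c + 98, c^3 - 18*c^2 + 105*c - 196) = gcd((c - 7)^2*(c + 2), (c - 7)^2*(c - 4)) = c^2 - 14*c + 49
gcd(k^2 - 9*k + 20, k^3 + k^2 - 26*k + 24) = k - 4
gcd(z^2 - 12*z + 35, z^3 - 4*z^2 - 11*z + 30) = z - 5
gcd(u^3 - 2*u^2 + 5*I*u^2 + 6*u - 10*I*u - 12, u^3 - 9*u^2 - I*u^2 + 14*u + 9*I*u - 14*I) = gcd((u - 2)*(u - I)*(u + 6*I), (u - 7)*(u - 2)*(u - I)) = u^2 + u*(-2 - I) + 2*I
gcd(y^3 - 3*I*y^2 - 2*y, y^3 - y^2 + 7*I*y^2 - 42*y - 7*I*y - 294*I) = 1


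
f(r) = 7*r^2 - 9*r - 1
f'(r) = 14*r - 9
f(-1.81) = 38.22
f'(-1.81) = -34.34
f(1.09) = -2.49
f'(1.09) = 6.26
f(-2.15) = 50.71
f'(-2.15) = -39.10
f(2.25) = 14.19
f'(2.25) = 22.50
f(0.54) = -3.82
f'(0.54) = -1.44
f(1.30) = -0.87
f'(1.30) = 9.20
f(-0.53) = 5.74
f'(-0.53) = -16.42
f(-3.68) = 126.92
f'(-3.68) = -60.52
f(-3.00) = 89.00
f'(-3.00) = -51.00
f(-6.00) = 305.00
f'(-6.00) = -93.00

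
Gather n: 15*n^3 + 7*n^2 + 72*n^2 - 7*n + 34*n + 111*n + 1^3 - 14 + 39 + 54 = 15*n^3 + 79*n^2 + 138*n + 80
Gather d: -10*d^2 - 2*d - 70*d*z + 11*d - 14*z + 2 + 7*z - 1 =-10*d^2 + d*(9 - 70*z) - 7*z + 1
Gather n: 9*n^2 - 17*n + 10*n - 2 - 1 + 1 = 9*n^2 - 7*n - 2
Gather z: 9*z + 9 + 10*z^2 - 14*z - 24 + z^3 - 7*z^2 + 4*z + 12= z^3 + 3*z^2 - z - 3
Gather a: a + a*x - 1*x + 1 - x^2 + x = a*(x + 1) - x^2 + 1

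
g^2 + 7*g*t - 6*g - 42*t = (g - 6)*(g + 7*t)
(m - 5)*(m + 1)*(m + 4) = m^3 - 21*m - 20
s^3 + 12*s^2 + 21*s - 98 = (s - 2)*(s + 7)^2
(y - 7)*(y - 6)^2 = y^3 - 19*y^2 + 120*y - 252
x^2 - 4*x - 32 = (x - 8)*(x + 4)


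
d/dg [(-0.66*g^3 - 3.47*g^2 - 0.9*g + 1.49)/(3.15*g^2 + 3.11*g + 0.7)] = (-2.079*g^4 - 4.1052*g^3 - 9.3427*g^2 - 14.245*g - 5.2639)/(9.9225*g^4 + 19.593*g^3 + 14.0821*g^2 + 4.354*g + 0.49)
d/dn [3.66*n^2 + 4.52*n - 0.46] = 7.32*n + 4.52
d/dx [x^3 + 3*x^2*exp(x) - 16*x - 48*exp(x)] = 3*x^2*exp(x) + 3*x^2 + 6*x*exp(x) - 48*exp(x) - 16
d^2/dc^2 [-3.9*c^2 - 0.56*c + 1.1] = -7.80000000000000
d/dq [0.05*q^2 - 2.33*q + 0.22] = 0.1*q - 2.33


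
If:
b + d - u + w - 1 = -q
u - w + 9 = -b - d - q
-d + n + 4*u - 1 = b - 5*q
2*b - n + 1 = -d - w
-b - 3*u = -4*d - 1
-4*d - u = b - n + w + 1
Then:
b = -175/67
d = -59/67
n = -5/67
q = -34/67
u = 2/67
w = 337/67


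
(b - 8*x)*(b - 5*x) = b^2 - 13*b*x + 40*x^2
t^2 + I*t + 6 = (t - 2*I)*(t + 3*I)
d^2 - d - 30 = (d - 6)*(d + 5)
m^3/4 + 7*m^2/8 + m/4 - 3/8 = (m/4 + 1/4)*(m - 1/2)*(m + 3)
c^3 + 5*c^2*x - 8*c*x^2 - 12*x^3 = (c - 2*x)*(c + x)*(c + 6*x)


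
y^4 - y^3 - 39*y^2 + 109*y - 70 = (y - 5)*(y - 2)*(y - 1)*(y + 7)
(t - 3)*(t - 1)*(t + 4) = t^3 - 13*t + 12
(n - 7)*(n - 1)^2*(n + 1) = n^4 - 8*n^3 + 6*n^2 + 8*n - 7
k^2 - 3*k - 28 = (k - 7)*(k + 4)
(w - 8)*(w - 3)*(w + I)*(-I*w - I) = -I*w^4 + w^3 + 10*I*w^3 - 10*w^2 - 13*I*w^2 + 13*w - 24*I*w + 24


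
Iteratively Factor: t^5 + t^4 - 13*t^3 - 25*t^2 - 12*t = (t)*(t^4 + t^3 - 13*t^2 - 25*t - 12) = t*(t + 1)*(t^3 - 13*t - 12) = t*(t - 4)*(t + 1)*(t^2 + 4*t + 3) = t*(t - 4)*(t + 1)^2*(t + 3)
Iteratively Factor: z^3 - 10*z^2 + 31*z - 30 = (z - 3)*(z^2 - 7*z + 10) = (z - 5)*(z - 3)*(z - 2)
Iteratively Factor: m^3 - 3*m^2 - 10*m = (m + 2)*(m^2 - 5*m) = (m - 5)*(m + 2)*(m)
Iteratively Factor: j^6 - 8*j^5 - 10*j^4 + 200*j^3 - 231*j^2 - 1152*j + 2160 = (j + 3)*(j^5 - 11*j^4 + 23*j^3 + 131*j^2 - 624*j + 720) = (j - 3)*(j + 3)*(j^4 - 8*j^3 - j^2 + 128*j - 240) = (j - 5)*(j - 3)*(j + 3)*(j^3 - 3*j^2 - 16*j + 48) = (j - 5)*(j - 3)^2*(j + 3)*(j^2 - 16) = (j - 5)*(j - 4)*(j - 3)^2*(j + 3)*(j + 4)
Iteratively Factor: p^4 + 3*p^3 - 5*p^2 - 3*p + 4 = (p + 4)*(p^3 - p^2 - p + 1) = (p - 1)*(p + 4)*(p^2 - 1) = (p - 1)^2*(p + 4)*(p + 1)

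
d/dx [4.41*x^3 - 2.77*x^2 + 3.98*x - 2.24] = 13.23*x^2 - 5.54*x + 3.98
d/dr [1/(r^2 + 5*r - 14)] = (-2*r - 5)/(r^2 + 5*r - 14)^2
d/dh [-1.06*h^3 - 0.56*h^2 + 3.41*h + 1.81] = -3.18*h^2 - 1.12*h + 3.41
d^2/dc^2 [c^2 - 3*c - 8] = 2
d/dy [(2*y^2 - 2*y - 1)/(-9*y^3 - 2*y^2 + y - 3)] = (18*y^4 - 36*y^3 - 29*y^2 - 16*y + 7)/(81*y^6 + 36*y^5 - 14*y^4 + 50*y^3 + 13*y^2 - 6*y + 9)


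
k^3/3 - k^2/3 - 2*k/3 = k*(k/3 + 1/3)*(k - 2)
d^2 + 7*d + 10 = (d + 2)*(d + 5)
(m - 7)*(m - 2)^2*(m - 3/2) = m^4 - 25*m^3/2 + 97*m^2/2 - 76*m + 42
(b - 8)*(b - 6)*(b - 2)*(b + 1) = b^4 - 15*b^3 + 60*b^2 - 20*b - 96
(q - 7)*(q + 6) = q^2 - q - 42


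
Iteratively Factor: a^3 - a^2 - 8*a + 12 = (a + 3)*(a^2 - 4*a + 4) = (a - 2)*(a + 3)*(a - 2)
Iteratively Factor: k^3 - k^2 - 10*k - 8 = (k - 4)*(k^2 + 3*k + 2) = (k - 4)*(k + 1)*(k + 2)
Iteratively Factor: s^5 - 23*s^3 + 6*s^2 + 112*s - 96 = (s - 1)*(s^4 + s^3 - 22*s^2 - 16*s + 96) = (s - 1)*(s + 3)*(s^3 - 2*s^2 - 16*s + 32) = (s - 1)*(s + 3)*(s + 4)*(s^2 - 6*s + 8) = (s - 2)*(s - 1)*(s + 3)*(s + 4)*(s - 4)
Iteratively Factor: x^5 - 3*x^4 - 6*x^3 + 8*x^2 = (x + 2)*(x^4 - 5*x^3 + 4*x^2) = (x - 1)*(x + 2)*(x^3 - 4*x^2) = x*(x - 1)*(x + 2)*(x^2 - 4*x) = x*(x - 4)*(x - 1)*(x + 2)*(x)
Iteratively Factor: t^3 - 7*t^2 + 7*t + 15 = (t - 5)*(t^2 - 2*t - 3) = (t - 5)*(t + 1)*(t - 3)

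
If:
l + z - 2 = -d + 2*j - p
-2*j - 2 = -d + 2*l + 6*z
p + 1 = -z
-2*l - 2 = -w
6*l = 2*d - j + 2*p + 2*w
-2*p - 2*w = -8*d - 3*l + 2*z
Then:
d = 37/63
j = 1/7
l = 170/63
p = 23/126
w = 466/63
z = -149/126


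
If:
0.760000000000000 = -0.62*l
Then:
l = -1.23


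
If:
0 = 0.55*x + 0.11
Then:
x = -0.20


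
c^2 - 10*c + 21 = (c - 7)*(c - 3)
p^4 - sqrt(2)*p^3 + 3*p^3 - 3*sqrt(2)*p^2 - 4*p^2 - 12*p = p*(p + 3)*(p - 2*sqrt(2))*(p + sqrt(2))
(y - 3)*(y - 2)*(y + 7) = y^3 + 2*y^2 - 29*y + 42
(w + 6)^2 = w^2 + 12*w + 36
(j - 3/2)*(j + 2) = j^2 + j/2 - 3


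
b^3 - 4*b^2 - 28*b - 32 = (b - 8)*(b + 2)^2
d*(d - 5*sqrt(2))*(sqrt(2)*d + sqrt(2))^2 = 2*d^4 - 10*sqrt(2)*d^3 + 4*d^3 - 20*sqrt(2)*d^2 + 2*d^2 - 10*sqrt(2)*d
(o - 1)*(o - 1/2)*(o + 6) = o^3 + 9*o^2/2 - 17*o/2 + 3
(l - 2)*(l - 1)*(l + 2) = l^3 - l^2 - 4*l + 4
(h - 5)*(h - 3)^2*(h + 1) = h^4 - 10*h^3 + 28*h^2 - 6*h - 45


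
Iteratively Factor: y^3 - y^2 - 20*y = (y - 5)*(y^2 + 4*y) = y*(y - 5)*(y + 4)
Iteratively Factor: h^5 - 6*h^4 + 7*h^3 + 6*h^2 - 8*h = (h - 1)*(h^4 - 5*h^3 + 2*h^2 + 8*h) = (h - 2)*(h - 1)*(h^3 - 3*h^2 - 4*h) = (h - 4)*(h - 2)*(h - 1)*(h^2 + h) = (h - 4)*(h - 2)*(h - 1)*(h + 1)*(h)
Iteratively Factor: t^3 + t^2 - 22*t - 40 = (t - 5)*(t^2 + 6*t + 8) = (t - 5)*(t + 4)*(t + 2)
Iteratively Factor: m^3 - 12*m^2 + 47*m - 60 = (m - 4)*(m^2 - 8*m + 15) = (m - 5)*(m - 4)*(m - 3)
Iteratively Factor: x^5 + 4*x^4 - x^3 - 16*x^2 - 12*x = (x + 1)*(x^4 + 3*x^3 - 4*x^2 - 12*x) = (x + 1)*(x + 3)*(x^3 - 4*x) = (x + 1)*(x + 2)*(x + 3)*(x^2 - 2*x) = (x - 2)*(x + 1)*(x + 2)*(x + 3)*(x)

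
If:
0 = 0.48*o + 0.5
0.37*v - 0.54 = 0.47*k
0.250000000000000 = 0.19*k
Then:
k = 1.32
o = -1.04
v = 3.13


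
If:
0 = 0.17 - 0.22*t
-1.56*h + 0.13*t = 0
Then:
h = 0.06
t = 0.77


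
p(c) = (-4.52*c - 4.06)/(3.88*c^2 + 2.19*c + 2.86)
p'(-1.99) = 0.01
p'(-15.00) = 0.00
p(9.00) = -0.13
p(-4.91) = 0.21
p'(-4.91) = 0.04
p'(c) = (-7.76*c - 2.19)*(-4.52*c - 4.06)/(3.88*c^2 + 2.19*c + 2.86)^2 - 4.52/(3.88*c^2 + 2.19*c + 2.86)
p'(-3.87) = 0.05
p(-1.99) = 0.36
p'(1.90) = 0.27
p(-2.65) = 0.33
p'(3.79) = 0.08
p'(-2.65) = 0.06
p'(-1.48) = -0.19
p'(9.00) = 0.01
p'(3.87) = 0.08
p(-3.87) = 0.26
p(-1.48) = 0.32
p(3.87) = -0.31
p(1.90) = -0.60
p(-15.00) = 0.08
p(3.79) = -0.32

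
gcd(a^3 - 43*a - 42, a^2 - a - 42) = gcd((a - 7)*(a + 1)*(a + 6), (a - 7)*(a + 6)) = a^2 - a - 42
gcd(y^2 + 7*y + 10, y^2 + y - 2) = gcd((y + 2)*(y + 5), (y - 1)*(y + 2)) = y + 2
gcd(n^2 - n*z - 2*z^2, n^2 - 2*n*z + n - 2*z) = -n + 2*z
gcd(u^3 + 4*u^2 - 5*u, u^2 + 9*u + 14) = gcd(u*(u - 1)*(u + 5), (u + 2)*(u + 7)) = 1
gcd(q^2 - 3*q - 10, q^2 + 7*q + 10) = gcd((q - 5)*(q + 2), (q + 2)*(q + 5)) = q + 2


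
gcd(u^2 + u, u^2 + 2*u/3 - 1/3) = u + 1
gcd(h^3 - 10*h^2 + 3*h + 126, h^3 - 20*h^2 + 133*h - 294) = h^2 - 13*h + 42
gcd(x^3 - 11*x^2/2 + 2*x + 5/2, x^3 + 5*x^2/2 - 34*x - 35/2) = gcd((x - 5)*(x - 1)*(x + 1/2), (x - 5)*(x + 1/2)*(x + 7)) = x^2 - 9*x/2 - 5/2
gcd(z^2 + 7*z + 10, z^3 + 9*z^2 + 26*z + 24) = z + 2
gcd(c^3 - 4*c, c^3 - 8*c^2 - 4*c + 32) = c^2 - 4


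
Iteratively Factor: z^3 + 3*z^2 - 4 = (z + 2)*(z^2 + z - 2) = (z - 1)*(z + 2)*(z + 2)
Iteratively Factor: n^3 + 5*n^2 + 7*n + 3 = (n + 1)*(n^2 + 4*n + 3) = (n + 1)^2*(n + 3)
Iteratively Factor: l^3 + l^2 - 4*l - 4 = (l + 1)*(l^2 - 4) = (l + 1)*(l + 2)*(l - 2)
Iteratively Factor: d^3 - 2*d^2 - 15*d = (d + 3)*(d^2 - 5*d) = (d - 5)*(d + 3)*(d)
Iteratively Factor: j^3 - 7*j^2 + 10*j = (j - 5)*(j^2 - 2*j) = j*(j - 5)*(j - 2)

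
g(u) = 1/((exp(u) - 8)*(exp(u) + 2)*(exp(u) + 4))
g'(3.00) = 0.00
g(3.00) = 0.00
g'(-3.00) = 0.00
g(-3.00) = -0.02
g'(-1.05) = 0.00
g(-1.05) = -0.01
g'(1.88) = -0.02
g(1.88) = -0.01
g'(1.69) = -0.00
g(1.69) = -0.01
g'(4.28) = -0.00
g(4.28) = 0.00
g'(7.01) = -0.00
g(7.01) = 0.00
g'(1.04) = 0.00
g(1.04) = -0.01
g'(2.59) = -0.00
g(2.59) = 0.00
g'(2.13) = -0.41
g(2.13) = 0.02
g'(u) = -exp(u)/((exp(u) - 8)*(exp(u) + 2)*(exp(u) + 4)^2) - exp(u)/((exp(u) - 8)*(exp(u) + 2)^2*(exp(u) + 4)) - exp(u)/((exp(u) - 8)^2*(exp(u) + 2)*(exp(u) + 4))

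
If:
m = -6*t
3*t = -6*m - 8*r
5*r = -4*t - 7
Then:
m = 336/197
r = -231/197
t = -56/197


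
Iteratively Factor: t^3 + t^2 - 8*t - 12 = (t + 2)*(t^2 - t - 6) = (t + 2)^2*(t - 3)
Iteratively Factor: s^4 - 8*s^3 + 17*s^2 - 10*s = (s - 2)*(s^3 - 6*s^2 + 5*s) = (s - 2)*(s - 1)*(s^2 - 5*s) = (s - 5)*(s - 2)*(s - 1)*(s)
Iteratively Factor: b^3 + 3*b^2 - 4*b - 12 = (b - 2)*(b^2 + 5*b + 6) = (b - 2)*(b + 3)*(b + 2)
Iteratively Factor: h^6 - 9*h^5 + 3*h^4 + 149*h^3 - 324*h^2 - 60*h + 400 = (h + 4)*(h^5 - 13*h^4 + 55*h^3 - 71*h^2 - 40*h + 100) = (h + 1)*(h + 4)*(h^4 - 14*h^3 + 69*h^2 - 140*h + 100) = (h - 2)*(h + 1)*(h + 4)*(h^3 - 12*h^2 + 45*h - 50) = (h - 5)*(h - 2)*(h + 1)*(h + 4)*(h^2 - 7*h + 10) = (h - 5)^2*(h - 2)*(h + 1)*(h + 4)*(h - 2)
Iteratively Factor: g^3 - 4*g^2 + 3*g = (g - 1)*(g^2 - 3*g) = g*(g - 1)*(g - 3)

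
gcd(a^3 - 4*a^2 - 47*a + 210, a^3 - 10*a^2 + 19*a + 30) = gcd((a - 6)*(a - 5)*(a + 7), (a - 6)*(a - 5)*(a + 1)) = a^2 - 11*a + 30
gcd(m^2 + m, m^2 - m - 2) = m + 1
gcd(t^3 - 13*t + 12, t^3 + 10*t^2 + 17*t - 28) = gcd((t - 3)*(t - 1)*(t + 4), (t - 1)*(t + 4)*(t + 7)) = t^2 + 3*t - 4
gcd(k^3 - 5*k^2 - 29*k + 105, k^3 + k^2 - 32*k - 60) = k + 5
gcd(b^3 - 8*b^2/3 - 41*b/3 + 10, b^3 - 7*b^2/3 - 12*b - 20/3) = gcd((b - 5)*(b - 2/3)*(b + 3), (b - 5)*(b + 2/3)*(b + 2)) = b - 5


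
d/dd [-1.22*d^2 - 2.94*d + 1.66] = -2.44*d - 2.94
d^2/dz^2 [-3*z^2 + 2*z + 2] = -6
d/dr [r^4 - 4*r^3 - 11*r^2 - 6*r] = 4*r^3 - 12*r^2 - 22*r - 6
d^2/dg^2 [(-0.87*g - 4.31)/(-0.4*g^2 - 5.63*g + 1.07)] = ((0.8*g + 5.63)*(0.87*g + 4.31)*(1.6*g + 11.26) - (2.088*g + 13.2442)*(0.4*g^2 + 5.63*g - 1.07))/(0.4*g^2 + 5.63*g - 1.07)^3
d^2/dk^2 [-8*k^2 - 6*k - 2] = -16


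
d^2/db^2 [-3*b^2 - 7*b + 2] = -6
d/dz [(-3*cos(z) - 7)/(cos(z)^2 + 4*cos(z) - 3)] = (3*sin(z)^2 - 14*cos(z) - 40)*sin(z)/(cos(z)^2 + 4*cos(z) - 3)^2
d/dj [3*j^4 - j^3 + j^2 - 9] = j*(12*j^2 - 3*j + 2)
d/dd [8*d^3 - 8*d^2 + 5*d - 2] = 24*d^2 - 16*d + 5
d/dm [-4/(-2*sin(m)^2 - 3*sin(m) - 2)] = -4*(4*sin(m) + 3)*cos(m)/(3*sin(m) - cos(2*m) + 3)^2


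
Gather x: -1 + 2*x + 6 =2*x + 5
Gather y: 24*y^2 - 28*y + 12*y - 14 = 24*y^2 - 16*y - 14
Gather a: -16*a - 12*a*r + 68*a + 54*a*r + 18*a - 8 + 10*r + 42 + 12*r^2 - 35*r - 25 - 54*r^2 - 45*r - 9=a*(42*r + 70) - 42*r^2 - 70*r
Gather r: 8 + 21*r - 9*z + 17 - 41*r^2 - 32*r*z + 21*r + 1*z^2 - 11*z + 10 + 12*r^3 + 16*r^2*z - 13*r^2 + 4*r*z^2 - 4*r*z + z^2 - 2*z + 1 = 12*r^3 + r^2*(16*z - 54) + r*(4*z^2 - 36*z + 42) + 2*z^2 - 22*z + 36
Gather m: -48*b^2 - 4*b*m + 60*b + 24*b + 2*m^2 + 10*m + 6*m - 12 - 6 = -48*b^2 + 84*b + 2*m^2 + m*(16 - 4*b) - 18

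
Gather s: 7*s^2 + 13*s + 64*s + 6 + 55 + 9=7*s^2 + 77*s + 70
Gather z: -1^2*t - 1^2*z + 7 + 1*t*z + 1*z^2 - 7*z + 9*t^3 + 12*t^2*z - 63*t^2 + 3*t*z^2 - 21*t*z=9*t^3 - 63*t^2 - t + z^2*(3*t + 1) + z*(12*t^2 - 20*t - 8) + 7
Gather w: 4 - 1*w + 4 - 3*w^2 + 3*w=-3*w^2 + 2*w + 8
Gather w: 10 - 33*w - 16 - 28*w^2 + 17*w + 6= -28*w^2 - 16*w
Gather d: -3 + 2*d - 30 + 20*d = 22*d - 33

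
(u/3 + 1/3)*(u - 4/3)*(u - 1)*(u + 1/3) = u^4/3 - u^3/3 - 13*u^2/27 + u/3 + 4/27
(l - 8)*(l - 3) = l^2 - 11*l + 24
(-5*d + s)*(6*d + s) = -30*d^2 + d*s + s^2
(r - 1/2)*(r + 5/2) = r^2 + 2*r - 5/4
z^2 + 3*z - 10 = (z - 2)*(z + 5)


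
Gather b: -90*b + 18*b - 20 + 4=-72*b - 16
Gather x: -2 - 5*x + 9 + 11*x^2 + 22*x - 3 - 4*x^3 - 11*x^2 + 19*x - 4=-4*x^3 + 36*x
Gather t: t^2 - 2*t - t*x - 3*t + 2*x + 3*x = t^2 + t*(-x - 5) + 5*x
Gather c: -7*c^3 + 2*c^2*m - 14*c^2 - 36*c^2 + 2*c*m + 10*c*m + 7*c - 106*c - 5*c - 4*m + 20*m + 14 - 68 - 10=-7*c^3 + c^2*(2*m - 50) + c*(12*m - 104) + 16*m - 64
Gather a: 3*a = 3*a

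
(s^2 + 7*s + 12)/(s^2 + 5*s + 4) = (s + 3)/(s + 1)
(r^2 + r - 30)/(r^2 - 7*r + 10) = (r + 6)/(r - 2)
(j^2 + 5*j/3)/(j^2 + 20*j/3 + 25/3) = j/(j + 5)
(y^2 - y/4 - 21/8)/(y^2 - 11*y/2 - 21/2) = (y - 7/4)/(y - 7)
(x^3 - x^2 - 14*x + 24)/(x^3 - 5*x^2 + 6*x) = (x + 4)/x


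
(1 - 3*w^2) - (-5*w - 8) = -3*w^2 + 5*w + 9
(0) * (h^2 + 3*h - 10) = 0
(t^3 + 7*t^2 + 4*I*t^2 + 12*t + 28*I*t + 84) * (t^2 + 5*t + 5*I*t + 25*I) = t^5 + 12*t^4 + 9*I*t^4 + 27*t^3 + 108*I*t^3 - 96*t^2 + 375*I*t^2 - 280*t + 720*I*t + 2100*I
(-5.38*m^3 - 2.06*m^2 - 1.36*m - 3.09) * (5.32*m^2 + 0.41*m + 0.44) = -28.6216*m^5 - 13.165*m^4 - 10.447*m^3 - 17.9028*m^2 - 1.8653*m - 1.3596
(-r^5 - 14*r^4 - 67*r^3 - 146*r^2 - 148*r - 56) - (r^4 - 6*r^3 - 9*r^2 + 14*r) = -r^5 - 15*r^4 - 61*r^3 - 137*r^2 - 162*r - 56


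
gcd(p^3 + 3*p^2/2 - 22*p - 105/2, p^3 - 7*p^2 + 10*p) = p - 5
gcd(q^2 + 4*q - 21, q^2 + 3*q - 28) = q + 7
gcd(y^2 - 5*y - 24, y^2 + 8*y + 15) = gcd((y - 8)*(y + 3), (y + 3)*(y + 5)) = y + 3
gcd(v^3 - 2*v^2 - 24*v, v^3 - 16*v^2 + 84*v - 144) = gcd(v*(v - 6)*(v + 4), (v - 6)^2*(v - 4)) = v - 6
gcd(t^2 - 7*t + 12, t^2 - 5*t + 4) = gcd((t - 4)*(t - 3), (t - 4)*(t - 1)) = t - 4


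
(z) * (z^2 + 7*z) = z^3 + 7*z^2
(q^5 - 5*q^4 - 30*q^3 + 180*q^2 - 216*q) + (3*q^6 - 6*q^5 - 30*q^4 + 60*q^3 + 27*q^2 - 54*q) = 3*q^6 - 5*q^5 - 35*q^4 + 30*q^3 + 207*q^2 - 270*q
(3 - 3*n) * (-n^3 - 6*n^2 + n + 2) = 3*n^4 + 15*n^3 - 21*n^2 - 3*n + 6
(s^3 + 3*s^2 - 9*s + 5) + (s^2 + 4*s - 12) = s^3 + 4*s^2 - 5*s - 7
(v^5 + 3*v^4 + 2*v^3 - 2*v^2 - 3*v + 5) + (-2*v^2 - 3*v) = v^5 + 3*v^4 + 2*v^3 - 4*v^2 - 6*v + 5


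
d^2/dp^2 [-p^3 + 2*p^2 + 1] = 4 - 6*p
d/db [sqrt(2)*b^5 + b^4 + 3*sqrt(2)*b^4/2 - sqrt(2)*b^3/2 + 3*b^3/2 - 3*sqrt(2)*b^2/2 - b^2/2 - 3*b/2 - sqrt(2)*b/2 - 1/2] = 5*sqrt(2)*b^4 + 4*b^3 + 6*sqrt(2)*b^3 - 3*sqrt(2)*b^2/2 + 9*b^2/2 - 3*sqrt(2)*b - b - 3/2 - sqrt(2)/2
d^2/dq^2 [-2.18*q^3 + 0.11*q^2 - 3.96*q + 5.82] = 0.22 - 13.08*q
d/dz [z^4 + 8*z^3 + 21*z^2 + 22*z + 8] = 4*z^3 + 24*z^2 + 42*z + 22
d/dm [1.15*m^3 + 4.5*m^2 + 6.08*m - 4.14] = 3.45*m^2 + 9.0*m + 6.08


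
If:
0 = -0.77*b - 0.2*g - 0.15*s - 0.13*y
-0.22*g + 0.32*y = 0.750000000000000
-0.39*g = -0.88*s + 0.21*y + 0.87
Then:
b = 0.987207523881078 - 0.718699688741011*y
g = 1.45454545454545*y - 3.40909090909091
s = 0.883264462809917*y - 0.522210743801653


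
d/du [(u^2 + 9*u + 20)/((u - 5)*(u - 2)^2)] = (-u^3 - 20*u^2 + 5*u + 330)/(u^5 - 16*u^4 + 97*u^3 - 278*u^2 + 380*u - 200)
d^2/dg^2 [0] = 0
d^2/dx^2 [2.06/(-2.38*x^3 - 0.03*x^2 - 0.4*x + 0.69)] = ((29.4168*x + 0.1236)*(2.38*x^3 + 0.03*x^2 + 0.4*x - 0.69) - 2.06*(7.14*x^2 + 0.06*x + 0.4)*(14.28*x^2 + 0.12*x + 0.8))/(2.38*x^3 + 0.03*x^2 + 0.4*x - 0.69)^3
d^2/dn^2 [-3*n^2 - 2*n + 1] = -6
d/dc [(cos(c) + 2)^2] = -2*(cos(c) + 2)*sin(c)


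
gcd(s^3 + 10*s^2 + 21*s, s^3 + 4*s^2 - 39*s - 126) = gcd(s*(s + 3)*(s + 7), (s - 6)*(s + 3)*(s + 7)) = s^2 + 10*s + 21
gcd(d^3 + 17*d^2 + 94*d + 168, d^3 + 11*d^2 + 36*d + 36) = d + 6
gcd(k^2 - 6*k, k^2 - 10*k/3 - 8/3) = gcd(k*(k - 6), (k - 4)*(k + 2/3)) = 1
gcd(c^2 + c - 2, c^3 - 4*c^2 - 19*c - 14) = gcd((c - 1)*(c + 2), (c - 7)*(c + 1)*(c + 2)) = c + 2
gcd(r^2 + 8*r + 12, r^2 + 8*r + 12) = r^2 + 8*r + 12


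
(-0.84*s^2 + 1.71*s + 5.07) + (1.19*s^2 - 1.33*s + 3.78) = 0.35*s^2 + 0.38*s + 8.85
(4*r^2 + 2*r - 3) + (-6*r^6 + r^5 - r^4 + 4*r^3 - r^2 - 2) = -6*r^6 + r^5 - r^4 + 4*r^3 + 3*r^2 + 2*r - 5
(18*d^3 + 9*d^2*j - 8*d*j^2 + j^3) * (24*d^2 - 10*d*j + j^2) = 432*d^5 + 36*d^4*j - 264*d^3*j^2 + 113*d^2*j^3 - 18*d*j^4 + j^5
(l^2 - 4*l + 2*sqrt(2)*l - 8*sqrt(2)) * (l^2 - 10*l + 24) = l^4 - 14*l^3 + 2*sqrt(2)*l^3 - 28*sqrt(2)*l^2 + 64*l^2 - 96*l + 128*sqrt(2)*l - 192*sqrt(2)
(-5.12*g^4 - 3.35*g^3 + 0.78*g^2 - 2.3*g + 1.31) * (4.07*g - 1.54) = -20.8384*g^5 - 5.7497*g^4 + 8.3336*g^3 - 10.5622*g^2 + 8.8737*g - 2.0174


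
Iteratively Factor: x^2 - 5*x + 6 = (x - 2)*(x - 3)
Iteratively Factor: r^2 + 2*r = (r + 2)*(r)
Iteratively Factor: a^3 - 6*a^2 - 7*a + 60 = (a - 4)*(a^2 - 2*a - 15) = (a - 5)*(a - 4)*(a + 3)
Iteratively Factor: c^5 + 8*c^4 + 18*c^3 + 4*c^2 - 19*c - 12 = (c + 1)*(c^4 + 7*c^3 + 11*c^2 - 7*c - 12) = (c + 1)^2*(c^3 + 6*c^2 + 5*c - 12) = (c - 1)*(c + 1)^2*(c^2 + 7*c + 12) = (c - 1)*(c + 1)^2*(c + 3)*(c + 4)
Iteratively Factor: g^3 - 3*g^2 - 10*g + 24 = (g - 2)*(g^2 - g - 12) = (g - 4)*(g - 2)*(g + 3)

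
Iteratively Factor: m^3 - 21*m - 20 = (m + 4)*(m^2 - 4*m - 5) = (m + 1)*(m + 4)*(m - 5)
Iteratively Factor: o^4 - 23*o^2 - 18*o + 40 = (o + 4)*(o^3 - 4*o^2 - 7*o + 10) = (o - 5)*(o + 4)*(o^2 + o - 2) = (o - 5)*(o + 2)*(o + 4)*(o - 1)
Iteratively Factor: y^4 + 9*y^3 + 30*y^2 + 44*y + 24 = (y + 2)*(y^3 + 7*y^2 + 16*y + 12) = (y + 2)^2*(y^2 + 5*y + 6) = (y + 2)^3*(y + 3)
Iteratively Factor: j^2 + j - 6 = (j + 3)*(j - 2)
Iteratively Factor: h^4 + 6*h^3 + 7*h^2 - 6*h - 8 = (h + 4)*(h^3 + 2*h^2 - h - 2) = (h + 2)*(h + 4)*(h^2 - 1) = (h + 1)*(h + 2)*(h + 4)*(h - 1)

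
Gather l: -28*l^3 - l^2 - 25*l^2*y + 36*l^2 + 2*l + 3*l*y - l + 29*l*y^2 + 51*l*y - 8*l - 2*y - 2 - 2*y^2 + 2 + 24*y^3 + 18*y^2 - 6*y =-28*l^3 + l^2*(35 - 25*y) + l*(29*y^2 + 54*y - 7) + 24*y^3 + 16*y^2 - 8*y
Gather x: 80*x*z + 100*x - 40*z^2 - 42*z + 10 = x*(80*z + 100) - 40*z^2 - 42*z + 10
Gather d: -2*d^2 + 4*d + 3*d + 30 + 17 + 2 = -2*d^2 + 7*d + 49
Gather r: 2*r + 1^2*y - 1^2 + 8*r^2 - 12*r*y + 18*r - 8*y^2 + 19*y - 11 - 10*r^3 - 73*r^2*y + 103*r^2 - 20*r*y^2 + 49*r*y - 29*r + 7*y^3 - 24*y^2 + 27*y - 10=-10*r^3 + r^2*(111 - 73*y) + r*(-20*y^2 + 37*y - 9) + 7*y^3 - 32*y^2 + 47*y - 22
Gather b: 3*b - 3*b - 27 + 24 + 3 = 0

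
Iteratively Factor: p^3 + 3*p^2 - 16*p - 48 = (p + 4)*(p^2 - p - 12) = (p + 3)*(p + 4)*(p - 4)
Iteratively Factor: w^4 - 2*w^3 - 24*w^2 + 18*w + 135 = (w - 3)*(w^3 + w^2 - 21*w - 45) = (w - 5)*(w - 3)*(w^2 + 6*w + 9) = (w - 5)*(w - 3)*(w + 3)*(w + 3)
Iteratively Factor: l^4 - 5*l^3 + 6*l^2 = (l - 2)*(l^3 - 3*l^2) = l*(l - 2)*(l^2 - 3*l) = l^2*(l - 2)*(l - 3)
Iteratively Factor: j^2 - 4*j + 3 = (j - 3)*(j - 1)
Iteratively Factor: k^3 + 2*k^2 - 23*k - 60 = (k - 5)*(k^2 + 7*k + 12) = (k - 5)*(k + 3)*(k + 4)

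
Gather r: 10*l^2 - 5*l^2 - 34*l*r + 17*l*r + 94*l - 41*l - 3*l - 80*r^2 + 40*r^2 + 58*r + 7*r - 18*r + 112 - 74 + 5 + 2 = 5*l^2 + 50*l - 40*r^2 + r*(47 - 17*l) + 45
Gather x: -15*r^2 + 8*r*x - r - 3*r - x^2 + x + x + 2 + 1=-15*r^2 - 4*r - x^2 + x*(8*r + 2) + 3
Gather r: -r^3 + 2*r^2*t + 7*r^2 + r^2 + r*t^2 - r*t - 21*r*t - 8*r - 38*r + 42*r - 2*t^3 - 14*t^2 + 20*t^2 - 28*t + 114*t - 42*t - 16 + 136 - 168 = -r^3 + r^2*(2*t + 8) + r*(t^2 - 22*t - 4) - 2*t^3 + 6*t^2 + 44*t - 48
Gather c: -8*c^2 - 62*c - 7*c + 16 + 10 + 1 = -8*c^2 - 69*c + 27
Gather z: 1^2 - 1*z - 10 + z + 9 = 0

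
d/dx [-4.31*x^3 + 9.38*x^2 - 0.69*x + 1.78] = -12.93*x^2 + 18.76*x - 0.69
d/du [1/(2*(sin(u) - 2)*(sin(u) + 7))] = -(2*sin(u) + 5)*cos(u)/(2*(sin(u) - 2)^2*(sin(u) + 7)^2)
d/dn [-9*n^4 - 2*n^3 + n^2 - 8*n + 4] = -36*n^3 - 6*n^2 + 2*n - 8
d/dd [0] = 0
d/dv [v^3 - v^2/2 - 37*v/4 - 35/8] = 3*v^2 - v - 37/4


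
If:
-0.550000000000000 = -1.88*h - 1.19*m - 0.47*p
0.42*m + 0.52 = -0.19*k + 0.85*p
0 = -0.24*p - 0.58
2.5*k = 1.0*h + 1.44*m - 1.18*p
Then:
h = 4.66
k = -0.42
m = -5.94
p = -2.42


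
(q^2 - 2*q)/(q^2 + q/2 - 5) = 2*q/(2*q + 5)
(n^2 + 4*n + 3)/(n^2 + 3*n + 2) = (n + 3)/(n + 2)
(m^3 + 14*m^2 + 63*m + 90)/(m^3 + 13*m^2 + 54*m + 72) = (m + 5)/(m + 4)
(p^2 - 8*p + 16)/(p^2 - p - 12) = (p - 4)/(p + 3)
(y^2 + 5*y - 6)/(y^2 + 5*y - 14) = (y^2 + 5*y - 6)/(y^2 + 5*y - 14)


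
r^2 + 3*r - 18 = (r - 3)*(r + 6)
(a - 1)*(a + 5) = a^2 + 4*a - 5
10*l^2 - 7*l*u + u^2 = (-5*l + u)*(-2*l + u)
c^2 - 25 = (c - 5)*(c + 5)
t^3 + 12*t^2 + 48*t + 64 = (t + 4)^3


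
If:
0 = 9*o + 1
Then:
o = -1/9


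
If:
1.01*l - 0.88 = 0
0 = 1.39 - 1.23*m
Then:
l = 0.87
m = 1.13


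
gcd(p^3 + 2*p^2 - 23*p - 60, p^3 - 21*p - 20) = p^2 - p - 20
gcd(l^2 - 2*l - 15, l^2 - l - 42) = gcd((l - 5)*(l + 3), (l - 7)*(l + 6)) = 1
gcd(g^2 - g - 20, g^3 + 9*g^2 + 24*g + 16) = g + 4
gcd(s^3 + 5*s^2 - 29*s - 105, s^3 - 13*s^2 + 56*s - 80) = s - 5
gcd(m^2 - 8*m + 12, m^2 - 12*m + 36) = m - 6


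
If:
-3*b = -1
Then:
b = 1/3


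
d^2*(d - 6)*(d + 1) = d^4 - 5*d^3 - 6*d^2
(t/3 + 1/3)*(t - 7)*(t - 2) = t^3/3 - 8*t^2/3 + 5*t/3 + 14/3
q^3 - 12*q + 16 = (q - 2)^2*(q + 4)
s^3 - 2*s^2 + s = s*(s - 1)^2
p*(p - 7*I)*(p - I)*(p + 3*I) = p^4 - 5*I*p^3 + 17*p^2 - 21*I*p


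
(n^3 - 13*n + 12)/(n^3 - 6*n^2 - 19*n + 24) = (n^2 + n - 12)/(n^2 - 5*n - 24)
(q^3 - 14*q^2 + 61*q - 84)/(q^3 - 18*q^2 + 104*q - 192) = (q^2 - 10*q + 21)/(q^2 - 14*q + 48)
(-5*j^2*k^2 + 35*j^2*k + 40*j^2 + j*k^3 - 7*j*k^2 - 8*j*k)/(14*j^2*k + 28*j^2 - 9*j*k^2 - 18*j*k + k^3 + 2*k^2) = j*(-5*j*k^2 + 35*j*k + 40*j + k^3 - 7*k^2 - 8*k)/(14*j^2*k + 28*j^2 - 9*j*k^2 - 18*j*k + k^3 + 2*k^2)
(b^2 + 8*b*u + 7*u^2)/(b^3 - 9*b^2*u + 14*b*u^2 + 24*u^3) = (b + 7*u)/(b^2 - 10*b*u + 24*u^2)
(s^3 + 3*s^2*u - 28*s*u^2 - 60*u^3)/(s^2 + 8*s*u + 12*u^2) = s - 5*u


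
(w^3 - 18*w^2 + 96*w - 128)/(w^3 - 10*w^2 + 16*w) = (w - 8)/w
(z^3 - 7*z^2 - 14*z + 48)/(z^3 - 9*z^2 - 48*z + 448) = (z^2 + z - 6)/(z^2 - z - 56)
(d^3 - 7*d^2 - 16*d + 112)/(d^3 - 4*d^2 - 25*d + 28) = (d - 4)/(d - 1)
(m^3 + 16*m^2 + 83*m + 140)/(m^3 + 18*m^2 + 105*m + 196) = (m + 5)/(m + 7)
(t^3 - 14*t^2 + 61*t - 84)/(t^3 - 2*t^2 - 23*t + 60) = (t - 7)/(t + 5)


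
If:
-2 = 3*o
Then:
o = -2/3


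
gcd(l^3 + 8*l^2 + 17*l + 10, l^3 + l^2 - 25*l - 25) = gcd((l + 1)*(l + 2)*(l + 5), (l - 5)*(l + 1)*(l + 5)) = l^2 + 6*l + 5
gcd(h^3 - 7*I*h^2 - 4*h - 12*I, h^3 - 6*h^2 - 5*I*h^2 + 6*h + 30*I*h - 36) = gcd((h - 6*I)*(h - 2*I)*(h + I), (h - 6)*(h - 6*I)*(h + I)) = h^2 - 5*I*h + 6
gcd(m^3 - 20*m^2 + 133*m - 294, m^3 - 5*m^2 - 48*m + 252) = m - 6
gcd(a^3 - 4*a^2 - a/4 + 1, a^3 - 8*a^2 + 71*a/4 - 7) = a^2 - 9*a/2 + 2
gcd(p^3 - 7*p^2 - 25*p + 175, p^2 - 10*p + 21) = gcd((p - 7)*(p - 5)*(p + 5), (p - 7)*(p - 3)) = p - 7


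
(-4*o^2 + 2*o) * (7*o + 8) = -28*o^3 - 18*o^2 + 16*o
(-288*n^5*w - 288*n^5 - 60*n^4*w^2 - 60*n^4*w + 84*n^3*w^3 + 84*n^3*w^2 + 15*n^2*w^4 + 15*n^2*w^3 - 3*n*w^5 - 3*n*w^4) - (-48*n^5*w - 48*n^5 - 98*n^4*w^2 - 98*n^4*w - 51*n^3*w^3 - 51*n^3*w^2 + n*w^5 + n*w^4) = -240*n^5*w - 240*n^5 + 38*n^4*w^2 + 38*n^4*w + 135*n^3*w^3 + 135*n^3*w^2 + 15*n^2*w^4 + 15*n^2*w^3 - 4*n*w^5 - 4*n*w^4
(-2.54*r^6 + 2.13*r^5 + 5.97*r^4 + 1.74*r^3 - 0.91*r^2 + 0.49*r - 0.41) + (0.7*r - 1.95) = -2.54*r^6 + 2.13*r^5 + 5.97*r^4 + 1.74*r^3 - 0.91*r^2 + 1.19*r - 2.36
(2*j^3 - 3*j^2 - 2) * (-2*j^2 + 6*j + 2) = -4*j^5 + 18*j^4 - 14*j^3 - 2*j^2 - 12*j - 4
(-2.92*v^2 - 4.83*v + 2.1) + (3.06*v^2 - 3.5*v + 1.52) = 0.14*v^2 - 8.33*v + 3.62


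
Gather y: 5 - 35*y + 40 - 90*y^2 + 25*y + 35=-90*y^2 - 10*y + 80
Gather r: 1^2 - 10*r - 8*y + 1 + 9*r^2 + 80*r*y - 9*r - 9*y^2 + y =9*r^2 + r*(80*y - 19) - 9*y^2 - 7*y + 2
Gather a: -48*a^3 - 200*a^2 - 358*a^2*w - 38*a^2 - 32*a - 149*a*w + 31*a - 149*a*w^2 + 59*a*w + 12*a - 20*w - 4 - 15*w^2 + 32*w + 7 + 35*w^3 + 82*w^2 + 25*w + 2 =-48*a^3 + a^2*(-358*w - 238) + a*(-149*w^2 - 90*w + 11) + 35*w^3 + 67*w^2 + 37*w + 5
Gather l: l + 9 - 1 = l + 8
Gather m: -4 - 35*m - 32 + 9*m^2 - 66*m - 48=9*m^2 - 101*m - 84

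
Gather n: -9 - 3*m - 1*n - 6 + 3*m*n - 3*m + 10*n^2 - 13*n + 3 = -6*m + 10*n^2 + n*(3*m - 14) - 12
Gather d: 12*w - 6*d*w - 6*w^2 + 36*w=-6*d*w - 6*w^2 + 48*w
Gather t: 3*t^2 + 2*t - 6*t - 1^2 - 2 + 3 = 3*t^2 - 4*t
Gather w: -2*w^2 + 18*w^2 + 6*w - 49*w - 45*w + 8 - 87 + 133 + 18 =16*w^2 - 88*w + 72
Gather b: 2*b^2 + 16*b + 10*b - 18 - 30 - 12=2*b^2 + 26*b - 60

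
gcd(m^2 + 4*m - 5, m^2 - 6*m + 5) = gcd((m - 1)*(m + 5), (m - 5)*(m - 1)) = m - 1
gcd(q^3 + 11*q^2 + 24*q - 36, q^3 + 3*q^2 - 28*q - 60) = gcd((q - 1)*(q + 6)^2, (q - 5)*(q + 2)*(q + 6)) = q + 6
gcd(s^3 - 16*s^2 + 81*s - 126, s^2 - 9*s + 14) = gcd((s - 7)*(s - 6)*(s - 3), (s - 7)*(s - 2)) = s - 7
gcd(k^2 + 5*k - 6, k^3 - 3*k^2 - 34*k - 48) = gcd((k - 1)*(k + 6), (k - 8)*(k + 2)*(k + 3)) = 1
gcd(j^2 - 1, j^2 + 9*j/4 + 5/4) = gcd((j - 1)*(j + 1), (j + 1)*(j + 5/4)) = j + 1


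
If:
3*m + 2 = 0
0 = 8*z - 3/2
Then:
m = -2/3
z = 3/16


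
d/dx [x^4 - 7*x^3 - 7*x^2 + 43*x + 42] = 4*x^3 - 21*x^2 - 14*x + 43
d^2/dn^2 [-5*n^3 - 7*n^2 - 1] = -30*n - 14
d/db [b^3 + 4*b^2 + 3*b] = 3*b^2 + 8*b + 3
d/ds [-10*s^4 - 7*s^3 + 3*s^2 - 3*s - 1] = -40*s^3 - 21*s^2 + 6*s - 3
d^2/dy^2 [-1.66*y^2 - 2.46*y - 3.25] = -3.32000000000000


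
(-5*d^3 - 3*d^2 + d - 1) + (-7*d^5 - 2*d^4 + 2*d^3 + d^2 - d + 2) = -7*d^5 - 2*d^4 - 3*d^3 - 2*d^2 + 1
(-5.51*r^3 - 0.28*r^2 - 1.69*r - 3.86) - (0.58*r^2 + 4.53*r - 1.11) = -5.51*r^3 - 0.86*r^2 - 6.22*r - 2.75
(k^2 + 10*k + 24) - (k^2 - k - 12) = 11*k + 36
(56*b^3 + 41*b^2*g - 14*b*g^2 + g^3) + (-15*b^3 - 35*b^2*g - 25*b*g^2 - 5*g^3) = 41*b^3 + 6*b^2*g - 39*b*g^2 - 4*g^3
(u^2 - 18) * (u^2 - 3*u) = u^4 - 3*u^3 - 18*u^2 + 54*u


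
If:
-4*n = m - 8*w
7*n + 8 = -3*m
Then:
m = -56*w/5 - 32/5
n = 24*w/5 + 8/5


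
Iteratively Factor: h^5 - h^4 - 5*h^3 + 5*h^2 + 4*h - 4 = (h - 2)*(h^4 + h^3 - 3*h^2 - h + 2) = (h - 2)*(h - 1)*(h^3 + 2*h^2 - h - 2) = (h - 2)*(h - 1)*(h + 1)*(h^2 + h - 2) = (h - 2)*(h - 1)*(h + 1)*(h + 2)*(h - 1)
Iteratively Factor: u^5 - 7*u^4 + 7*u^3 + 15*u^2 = (u - 5)*(u^4 - 2*u^3 - 3*u^2) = u*(u - 5)*(u^3 - 2*u^2 - 3*u) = u*(u - 5)*(u - 3)*(u^2 + u) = u^2*(u - 5)*(u - 3)*(u + 1)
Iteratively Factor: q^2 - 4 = (q - 2)*(q + 2)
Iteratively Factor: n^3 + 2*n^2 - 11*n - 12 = (n + 4)*(n^2 - 2*n - 3) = (n + 1)*(n + 4)*(n - 3)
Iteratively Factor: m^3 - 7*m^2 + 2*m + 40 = (m - 4)*(m^2 - 3*m - 10) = (m - 4)*(m + 2)*(m - 5)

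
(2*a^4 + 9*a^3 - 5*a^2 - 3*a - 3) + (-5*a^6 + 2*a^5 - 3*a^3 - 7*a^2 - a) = -5*a^6 + 2*a^5 + 2*a^4 + 6*a^3 - 12*a^2 - 4*a - 3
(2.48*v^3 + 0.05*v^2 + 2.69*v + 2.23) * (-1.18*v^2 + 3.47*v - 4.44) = -2.9264*v^5 + 8.5466*v^4 - 14.0119*v^3 + 6.4809*v^2 - 4.2055*v - 9.9012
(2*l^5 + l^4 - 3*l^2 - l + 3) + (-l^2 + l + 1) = 2*l^5 + l^4 - 4*l^2 + 4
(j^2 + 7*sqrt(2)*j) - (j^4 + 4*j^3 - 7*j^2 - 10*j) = -j^4 - 4*j^3 + 8*j^2 + 7*sqrt(2)*j + 10*j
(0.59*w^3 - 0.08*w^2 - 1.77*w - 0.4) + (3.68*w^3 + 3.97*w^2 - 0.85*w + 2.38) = 4.27*w^3 + 3.89*w^2 - 2.62*w + 1.98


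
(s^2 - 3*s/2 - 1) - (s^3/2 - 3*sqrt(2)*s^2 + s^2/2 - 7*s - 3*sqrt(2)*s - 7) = -s^3/2 + s^2/2 + 3*sqrt(2)*s^2 + 3*sqrt(2)*s + 11*s/2 + 6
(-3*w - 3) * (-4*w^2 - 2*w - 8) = 12*w^3 + 18*w^2 + 30*w + 24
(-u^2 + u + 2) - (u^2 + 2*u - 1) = -2*u^2 - u + 3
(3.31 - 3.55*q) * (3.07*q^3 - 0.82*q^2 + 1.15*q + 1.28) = -10.8985*q^4 + 13.0727*q^3 - 6.7967*q^2 - 0.7375*q + 4.2368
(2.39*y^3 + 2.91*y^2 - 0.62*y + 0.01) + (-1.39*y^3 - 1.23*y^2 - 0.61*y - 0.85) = 1.0*y^3 + 1.68*y^2 - 1.23*y - 0.84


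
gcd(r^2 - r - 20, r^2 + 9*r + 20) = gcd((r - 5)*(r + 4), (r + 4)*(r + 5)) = r + 4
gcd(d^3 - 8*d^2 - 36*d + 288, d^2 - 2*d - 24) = d - 6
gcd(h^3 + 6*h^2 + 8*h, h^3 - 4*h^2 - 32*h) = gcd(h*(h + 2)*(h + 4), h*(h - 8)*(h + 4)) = h^2 + 4*h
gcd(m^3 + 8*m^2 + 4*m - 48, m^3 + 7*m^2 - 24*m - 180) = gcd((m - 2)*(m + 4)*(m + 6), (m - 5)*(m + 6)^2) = m + 6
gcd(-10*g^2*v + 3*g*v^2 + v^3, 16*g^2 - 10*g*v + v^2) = -2*g + v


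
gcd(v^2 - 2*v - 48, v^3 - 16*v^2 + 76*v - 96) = v - 8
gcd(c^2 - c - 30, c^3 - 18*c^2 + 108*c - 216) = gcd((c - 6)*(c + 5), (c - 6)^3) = c - 6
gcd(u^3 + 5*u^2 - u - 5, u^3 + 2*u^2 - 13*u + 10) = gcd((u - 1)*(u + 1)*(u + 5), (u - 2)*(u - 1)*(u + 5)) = u^2 + 4*u - 5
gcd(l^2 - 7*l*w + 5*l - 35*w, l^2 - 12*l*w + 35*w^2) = -l + 7*w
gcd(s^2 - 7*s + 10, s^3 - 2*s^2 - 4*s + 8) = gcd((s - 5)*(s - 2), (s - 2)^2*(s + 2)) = s - 2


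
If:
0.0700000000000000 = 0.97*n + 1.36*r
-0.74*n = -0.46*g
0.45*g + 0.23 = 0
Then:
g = -0.51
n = -0.32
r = 0.28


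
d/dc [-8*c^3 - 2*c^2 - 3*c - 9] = -24*c^2 - 4*c - 3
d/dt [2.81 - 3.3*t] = -3.30000000000000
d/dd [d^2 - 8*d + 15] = 2*d - 8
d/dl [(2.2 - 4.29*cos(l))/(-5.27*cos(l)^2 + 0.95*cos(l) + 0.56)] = (22.6083*cos(l)^2 - 23.188*cos(l) + 4.4924)*sin(l)/(27.7729*cos(l)^4 - 10.013*cos(l)^3 - 4.9999*cos(l)^2 + 1.064*cos(l) + 0.3136)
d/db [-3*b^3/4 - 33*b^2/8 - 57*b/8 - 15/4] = -9*b^2/4 - 33*b/4 - 57/8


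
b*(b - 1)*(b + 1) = b^3 - b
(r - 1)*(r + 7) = r^2 + 6*r - 7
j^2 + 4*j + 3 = (j + 1)*(j + 3)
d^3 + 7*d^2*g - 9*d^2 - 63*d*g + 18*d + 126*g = (d - 6)*(d - 3)*(d + 7*g)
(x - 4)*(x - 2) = x^2 - 6*x + 8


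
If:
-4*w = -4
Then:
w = 1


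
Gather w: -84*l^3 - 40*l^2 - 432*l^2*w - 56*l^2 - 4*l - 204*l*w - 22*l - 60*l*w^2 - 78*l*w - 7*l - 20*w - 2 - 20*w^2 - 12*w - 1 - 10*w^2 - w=-84*l^3 - 96*l^2 - 33*l + w^2*(-60*l - 30) + w*(-432*l^2 - 282*l - 33) - 3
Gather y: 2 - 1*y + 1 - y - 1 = 2 - 2*y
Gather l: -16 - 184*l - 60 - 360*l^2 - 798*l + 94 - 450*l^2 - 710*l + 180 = -810*l^2 - 1692*l + 198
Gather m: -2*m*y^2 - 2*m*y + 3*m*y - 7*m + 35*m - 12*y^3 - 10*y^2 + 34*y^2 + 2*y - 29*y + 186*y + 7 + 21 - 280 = m*(-2*y^2 + y + 28) - 12*y^3 + 24*y^2 + 159*y - 252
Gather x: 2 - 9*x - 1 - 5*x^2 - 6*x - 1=-5*x^2 - 15*x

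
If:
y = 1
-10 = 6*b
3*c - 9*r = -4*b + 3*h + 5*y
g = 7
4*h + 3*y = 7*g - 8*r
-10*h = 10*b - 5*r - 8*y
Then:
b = -5/3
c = 8551/450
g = 7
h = 641/150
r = 271/75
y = 1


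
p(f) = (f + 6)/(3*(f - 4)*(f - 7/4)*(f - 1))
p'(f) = 1/(3*(f - 4)*(f - 7/4)*(f - 1)) - (f + 6)/(3*(f - 4)*(f - 7/4)*(f - 1)^2) - (f + 6)/(3*(f - 4)*(f - 7/4)^2*(f - 1)) - (f + 6)/(3*(f - 4)^2*(f - 7/4)*(f - 1)) = 4*(-8*f^3 - 45*f^2 + 324*f - 334)/(3*(16*f^6 - 216*f^5 + 1137*f^4 - 2978*f^3 + 4113*f^2 - 2856*f + 784))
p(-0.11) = -0.23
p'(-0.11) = -0.43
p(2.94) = -1.22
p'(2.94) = 0.37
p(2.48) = -1.72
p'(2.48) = 2.19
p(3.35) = -1.28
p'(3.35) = -0.76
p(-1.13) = -0.05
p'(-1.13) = -0.06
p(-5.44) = -0.00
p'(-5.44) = -0.00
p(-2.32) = -0.01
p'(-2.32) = -0.01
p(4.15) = 2.98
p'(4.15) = -21.79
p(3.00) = -1.20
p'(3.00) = 0.23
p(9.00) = 0.02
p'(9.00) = -0.00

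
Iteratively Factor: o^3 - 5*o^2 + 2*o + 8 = (o - 4)*(o^2 - o - 2) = (o - 4)*(o + 1)*(o - 2)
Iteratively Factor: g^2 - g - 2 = (g + 1)*(g - 2)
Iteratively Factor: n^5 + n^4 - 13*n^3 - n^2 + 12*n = (n + 4)*(n^4 - 3*n^3 - n^2 + 3*n) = (n - 1)*(n + 4)*(n^3 - 2*n^2 - 3*n) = (n - 1)*(n + 1)*(n + 4)*(n^2 - 3*n) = (n - 3)*(n - 1)*(n + 1)*(n + 4)*(n)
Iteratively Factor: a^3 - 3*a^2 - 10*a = (a + 2)*(a^2 - 5*a) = a*(a + 2)*(a - 5)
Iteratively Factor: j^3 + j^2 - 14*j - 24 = (j + 2)*(j^2 - j - 12) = (j + 2)*(j + 3)*(j - 4)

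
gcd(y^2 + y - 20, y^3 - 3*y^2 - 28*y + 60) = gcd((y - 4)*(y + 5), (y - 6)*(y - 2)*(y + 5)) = y + 5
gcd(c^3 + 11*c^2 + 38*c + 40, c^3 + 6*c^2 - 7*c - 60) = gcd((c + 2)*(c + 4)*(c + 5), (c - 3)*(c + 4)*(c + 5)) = c^2 + 9*c + 20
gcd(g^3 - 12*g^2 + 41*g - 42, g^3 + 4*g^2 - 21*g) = g - 3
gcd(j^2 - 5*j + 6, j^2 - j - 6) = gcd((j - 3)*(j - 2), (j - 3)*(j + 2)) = j - 3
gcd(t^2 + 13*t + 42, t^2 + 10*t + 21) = t + 7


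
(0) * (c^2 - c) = 0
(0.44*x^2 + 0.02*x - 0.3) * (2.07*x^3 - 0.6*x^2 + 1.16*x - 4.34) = 0.9108*x^5 - 0.2226*x^4 - 0.1226*x^3 - 1.7064*x^2 - 0.4348*x + 1.302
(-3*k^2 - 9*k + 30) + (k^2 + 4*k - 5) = -2*k^2 - 5*k + 25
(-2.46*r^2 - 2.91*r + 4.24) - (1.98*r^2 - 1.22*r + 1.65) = -4.44*r^2 - 1.69*r + 2.59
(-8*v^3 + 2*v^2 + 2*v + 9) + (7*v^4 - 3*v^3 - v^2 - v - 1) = 7*v^4 - 11*v^3 + v^2 + v + 8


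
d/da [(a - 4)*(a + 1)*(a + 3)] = 3*a^2 - 13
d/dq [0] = 0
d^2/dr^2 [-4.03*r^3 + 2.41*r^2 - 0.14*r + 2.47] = 4.82 - 24.18*r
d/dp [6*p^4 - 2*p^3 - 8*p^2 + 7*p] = 24*p^3 - 6*p^2 - 16*p + 7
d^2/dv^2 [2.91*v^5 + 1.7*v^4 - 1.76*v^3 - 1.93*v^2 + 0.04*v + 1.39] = 58.2*v^3 + 20.4*v^2 - 10.56*v - 3.86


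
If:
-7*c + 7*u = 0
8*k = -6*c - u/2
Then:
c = u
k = -13*u/16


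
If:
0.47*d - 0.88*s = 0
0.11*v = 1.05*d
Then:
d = 0.104761904761905*v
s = 0.055952380952381*v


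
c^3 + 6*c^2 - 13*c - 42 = (c - 3)*(c + 2)*(c + 7)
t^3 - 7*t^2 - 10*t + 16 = (t - 8)*(t - 1)*(t + 2)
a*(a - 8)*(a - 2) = a^3 - 10*a^2 + 16*a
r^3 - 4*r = r*(r - 2)*(r + 2)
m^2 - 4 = (m - 2)*(m + 2)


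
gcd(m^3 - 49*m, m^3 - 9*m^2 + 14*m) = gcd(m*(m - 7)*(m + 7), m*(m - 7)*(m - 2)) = m^2 - 7*m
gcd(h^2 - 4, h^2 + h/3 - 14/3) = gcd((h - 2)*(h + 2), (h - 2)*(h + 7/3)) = h - 2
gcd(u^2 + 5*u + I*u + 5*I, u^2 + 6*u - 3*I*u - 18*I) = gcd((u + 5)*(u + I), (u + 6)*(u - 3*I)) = 1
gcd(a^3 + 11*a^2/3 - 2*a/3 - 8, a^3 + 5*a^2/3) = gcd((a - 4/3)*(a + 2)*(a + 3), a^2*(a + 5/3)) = 1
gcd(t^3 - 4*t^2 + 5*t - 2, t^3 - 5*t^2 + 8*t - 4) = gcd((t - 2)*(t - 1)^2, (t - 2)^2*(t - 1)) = t^2 - 3*t + 2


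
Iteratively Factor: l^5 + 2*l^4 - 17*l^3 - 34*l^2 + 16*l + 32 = (l - 1)*(l^4 + 3*l^3 - 14*l^2 - 48*l - 32) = (l - 4)*(l - 1)*(l^3 + 7*l^2 + 14*l + 8) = (l - 4)*(l - 1)*(l + 2)*(l^2 + 5*l + 4) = (l - 4)*(l - 1)*(l + 2)*(l + 4)*(l + 1)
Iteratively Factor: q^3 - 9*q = (q - 3)*(q^2 + 3*q) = q*(q - 3)*(q + 3)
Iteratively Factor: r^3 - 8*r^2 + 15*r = (r - 5)*(r^2 - 3*r) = (r - 5)*(r - 3)*(r)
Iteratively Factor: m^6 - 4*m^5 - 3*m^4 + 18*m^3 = (m)*(m^5 - 4*m^4 - 3*m^3 + 18*m^2) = m*(m - 3)*(m^4 - m^3 - 6*m^2) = m*(m - 3)*(m + 2)*(m^3 - 3*m^2) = m^2*(m - 3)*(m + 2)*(m^2 - 3*m) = m^2*(m - 3)^2*(m + 2)*(m)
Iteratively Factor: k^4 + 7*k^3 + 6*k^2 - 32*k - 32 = (k - 2)*(k^3 + 9*k^2 + 24*k + 16) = (k - 2)*(k + 4)*(k^2 + 5*k + 4) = (k - 2)*(k + 4)^2*(k + 1)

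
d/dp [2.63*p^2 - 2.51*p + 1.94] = 5.26*p - 2.51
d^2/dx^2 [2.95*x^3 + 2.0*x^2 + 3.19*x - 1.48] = 17.7*x + 4.0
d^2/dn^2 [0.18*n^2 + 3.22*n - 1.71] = 0.360000000000000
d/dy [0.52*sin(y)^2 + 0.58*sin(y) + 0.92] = (1.04*sin(y) + 0.58)*cos(y)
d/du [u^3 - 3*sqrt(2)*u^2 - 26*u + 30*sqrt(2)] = 3*u^2 - 6*sqrt(2)*u - 26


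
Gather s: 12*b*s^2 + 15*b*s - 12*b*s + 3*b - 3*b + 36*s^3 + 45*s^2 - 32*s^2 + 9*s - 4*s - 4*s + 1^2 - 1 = 36*s^3 + s^2*(12*b + 13) + s*(3*b + 1)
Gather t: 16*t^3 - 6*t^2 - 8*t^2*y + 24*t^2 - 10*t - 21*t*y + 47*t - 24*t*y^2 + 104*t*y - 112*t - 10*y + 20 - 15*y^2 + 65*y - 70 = 16*t^3 + t^2*(18 - 8*y) + t*(-24*y^2 + 83*y - 75) - 15*y^2 + 55*y - 50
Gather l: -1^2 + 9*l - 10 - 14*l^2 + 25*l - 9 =-14*l^2 + 34*l - 20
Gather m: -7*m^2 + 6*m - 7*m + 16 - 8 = -7*m^2 - m + 8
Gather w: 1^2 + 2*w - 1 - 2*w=0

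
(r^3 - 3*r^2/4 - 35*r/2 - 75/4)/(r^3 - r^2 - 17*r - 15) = (r + 5/4)/(r + 1)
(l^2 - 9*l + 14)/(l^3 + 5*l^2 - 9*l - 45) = (l^2 - 9*l + 14)/(l^3 + 5*l^2 - 9*l - 45)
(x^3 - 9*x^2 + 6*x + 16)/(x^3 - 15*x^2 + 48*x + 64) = (x - 2)/(x - 8)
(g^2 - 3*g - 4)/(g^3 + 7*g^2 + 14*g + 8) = (g - 4)/(g^2 + 6*g + 8)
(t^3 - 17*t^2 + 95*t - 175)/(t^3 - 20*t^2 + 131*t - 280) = (t - 5)/(t - 8)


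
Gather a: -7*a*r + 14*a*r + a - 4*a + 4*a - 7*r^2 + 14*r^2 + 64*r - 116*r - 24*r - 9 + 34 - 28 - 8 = a*(7*r + 1) + 7*r^2 - 76*r - 11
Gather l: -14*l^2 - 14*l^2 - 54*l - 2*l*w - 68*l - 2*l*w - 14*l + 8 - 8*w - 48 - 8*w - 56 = -28*l^2 + l*(-4*w - 136) - 16*w - 96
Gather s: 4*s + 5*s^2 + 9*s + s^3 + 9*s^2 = s^3 + 14*s^2 + 13*s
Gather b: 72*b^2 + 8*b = 72*b^2 + 8*b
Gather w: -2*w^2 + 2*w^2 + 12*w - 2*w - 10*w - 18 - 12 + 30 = 0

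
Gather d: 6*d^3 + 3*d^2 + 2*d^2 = 6*d^3 + 5*d^2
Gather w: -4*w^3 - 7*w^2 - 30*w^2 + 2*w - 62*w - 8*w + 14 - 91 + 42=-4*w^3 - 37*w^2 - 68*w - 35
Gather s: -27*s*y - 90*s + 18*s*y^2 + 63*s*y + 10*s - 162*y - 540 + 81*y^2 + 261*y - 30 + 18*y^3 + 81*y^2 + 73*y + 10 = s*(18*y^2 + 36*y - 80) + 18*y^3 + 162*y^2 + 172*y - 560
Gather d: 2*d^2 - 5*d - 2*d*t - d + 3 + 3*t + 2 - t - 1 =2*d^2 + d*(-2*t - 6) + 2*t + 4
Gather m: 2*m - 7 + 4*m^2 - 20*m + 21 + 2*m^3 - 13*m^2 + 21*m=2*m^3 - 9*m^2 + 3*m + 14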